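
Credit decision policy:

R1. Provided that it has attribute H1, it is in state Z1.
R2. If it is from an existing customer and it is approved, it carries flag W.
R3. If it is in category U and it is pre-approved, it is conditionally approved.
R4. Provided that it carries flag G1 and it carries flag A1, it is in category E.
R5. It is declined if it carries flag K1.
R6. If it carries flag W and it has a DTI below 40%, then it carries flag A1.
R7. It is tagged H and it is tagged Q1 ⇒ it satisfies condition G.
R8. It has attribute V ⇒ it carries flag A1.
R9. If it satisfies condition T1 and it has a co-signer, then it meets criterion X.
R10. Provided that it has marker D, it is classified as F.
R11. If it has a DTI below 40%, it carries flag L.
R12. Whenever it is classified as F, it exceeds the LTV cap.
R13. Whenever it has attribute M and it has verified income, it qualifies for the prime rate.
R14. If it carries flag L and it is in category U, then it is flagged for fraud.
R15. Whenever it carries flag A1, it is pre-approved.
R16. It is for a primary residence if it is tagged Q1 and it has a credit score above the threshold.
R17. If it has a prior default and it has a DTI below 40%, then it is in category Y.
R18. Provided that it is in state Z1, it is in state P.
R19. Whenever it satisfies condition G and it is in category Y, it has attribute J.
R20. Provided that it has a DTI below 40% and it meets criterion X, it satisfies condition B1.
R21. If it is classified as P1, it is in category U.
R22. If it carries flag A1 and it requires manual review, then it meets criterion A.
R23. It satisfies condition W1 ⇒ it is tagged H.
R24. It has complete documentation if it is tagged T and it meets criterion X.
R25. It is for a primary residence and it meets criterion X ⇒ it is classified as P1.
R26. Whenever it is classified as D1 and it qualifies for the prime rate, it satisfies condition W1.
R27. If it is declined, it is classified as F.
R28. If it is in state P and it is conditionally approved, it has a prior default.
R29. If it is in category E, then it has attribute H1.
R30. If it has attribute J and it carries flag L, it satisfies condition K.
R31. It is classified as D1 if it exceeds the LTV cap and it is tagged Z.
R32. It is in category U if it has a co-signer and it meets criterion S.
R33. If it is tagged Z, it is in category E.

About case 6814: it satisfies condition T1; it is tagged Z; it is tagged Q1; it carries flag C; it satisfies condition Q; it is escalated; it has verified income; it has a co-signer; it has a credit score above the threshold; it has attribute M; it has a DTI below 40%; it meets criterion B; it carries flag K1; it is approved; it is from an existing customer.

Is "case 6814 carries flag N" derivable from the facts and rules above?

No

Forward chaining from the given facts derives: carries flag W, is declined, carries flag A1, meets criterion X, carries flag L, qualifies for the prime rate, is pre-approved, is for a primary residence, satisfies condition B1, is classified as P1, is classified as F, is in category E, exceeds the LTV cap, is in category U, has attribute H1, is classified as D1, is in state Z1, is conditionally approved, is flagged for fraud, is in state P, satisfies condition W1, has a prior default, is in category Y, is tagged H, satisfies condition G, has attribute J, satisfies condition K.
No rule has "it carries flag N" as its conclusion, and it is not among the given facts.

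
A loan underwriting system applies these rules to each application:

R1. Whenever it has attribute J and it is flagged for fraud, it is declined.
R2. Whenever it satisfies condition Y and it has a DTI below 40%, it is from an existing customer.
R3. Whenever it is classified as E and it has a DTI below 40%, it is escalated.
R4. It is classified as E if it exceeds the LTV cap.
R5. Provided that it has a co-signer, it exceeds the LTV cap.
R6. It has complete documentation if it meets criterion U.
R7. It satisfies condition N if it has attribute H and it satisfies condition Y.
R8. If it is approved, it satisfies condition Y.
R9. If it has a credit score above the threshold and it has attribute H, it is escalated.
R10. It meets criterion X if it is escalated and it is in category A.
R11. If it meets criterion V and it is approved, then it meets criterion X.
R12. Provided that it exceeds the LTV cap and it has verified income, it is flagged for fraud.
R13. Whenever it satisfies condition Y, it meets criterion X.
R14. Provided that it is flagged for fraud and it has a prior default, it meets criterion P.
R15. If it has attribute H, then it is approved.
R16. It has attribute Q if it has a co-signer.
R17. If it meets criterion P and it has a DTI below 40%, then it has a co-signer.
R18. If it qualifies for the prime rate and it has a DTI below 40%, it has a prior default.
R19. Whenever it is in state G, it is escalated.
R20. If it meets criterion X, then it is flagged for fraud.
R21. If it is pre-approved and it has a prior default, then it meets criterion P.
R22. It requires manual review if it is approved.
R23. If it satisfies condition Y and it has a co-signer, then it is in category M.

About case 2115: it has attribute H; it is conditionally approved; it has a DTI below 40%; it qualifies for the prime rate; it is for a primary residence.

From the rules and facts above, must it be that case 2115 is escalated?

Yes

By R15 (it has attribute H): it is approved.
By R18 (it qualifies for the prime rate, it has a DTI below 40%): it has a prior default.
By R8 (it is approved): it satisfies condition Y.
By R13 (it satisfies condition Y): it meets criterion X.
By R20 (it meets criterion X): it is flagged for fraud.
By R14 (it is flagged for fraud, it has a prior default): it meets criterion P.
By R17 (it meets criterion P, it has a DTI below 40%): it has a co-signer.
By R5 (it has a co-signer): it exceeds the LTV cap.
By R4 (it exceeds the LTV cap): it is classified as E.
By R3 (it is classified as E, it has a DTI below 40%): it is escalated.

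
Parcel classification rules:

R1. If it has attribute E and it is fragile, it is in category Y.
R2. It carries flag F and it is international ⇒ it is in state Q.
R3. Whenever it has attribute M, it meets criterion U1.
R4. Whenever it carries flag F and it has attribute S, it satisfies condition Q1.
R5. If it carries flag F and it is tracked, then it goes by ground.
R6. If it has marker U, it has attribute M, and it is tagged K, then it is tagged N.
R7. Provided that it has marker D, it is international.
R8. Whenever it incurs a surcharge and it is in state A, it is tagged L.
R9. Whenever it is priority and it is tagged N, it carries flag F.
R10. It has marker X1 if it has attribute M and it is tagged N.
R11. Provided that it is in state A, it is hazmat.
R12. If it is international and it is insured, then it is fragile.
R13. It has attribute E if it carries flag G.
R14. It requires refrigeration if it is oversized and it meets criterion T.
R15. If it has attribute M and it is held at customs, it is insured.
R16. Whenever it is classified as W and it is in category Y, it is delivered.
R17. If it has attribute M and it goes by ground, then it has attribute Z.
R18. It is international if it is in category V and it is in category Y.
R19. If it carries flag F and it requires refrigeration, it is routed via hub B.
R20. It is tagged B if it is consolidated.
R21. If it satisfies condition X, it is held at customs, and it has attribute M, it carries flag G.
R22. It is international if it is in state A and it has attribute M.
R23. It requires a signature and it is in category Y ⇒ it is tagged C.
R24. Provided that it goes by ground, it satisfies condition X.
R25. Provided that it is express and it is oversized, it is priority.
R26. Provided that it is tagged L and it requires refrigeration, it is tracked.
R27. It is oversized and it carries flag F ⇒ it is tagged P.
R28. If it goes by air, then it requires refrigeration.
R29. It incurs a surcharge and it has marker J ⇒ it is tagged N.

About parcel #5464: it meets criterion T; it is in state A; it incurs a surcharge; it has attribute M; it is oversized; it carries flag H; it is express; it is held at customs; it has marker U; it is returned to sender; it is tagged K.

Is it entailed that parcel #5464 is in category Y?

By R6 (it has marker U, it has attribute M, it is tagged K): it is tagged N.
By R8 (it incurs a surcharge, it is in state A): it is tagged L.
By R14 (it is oversized, it meets criterion T): it requires refrigeration.
By R15 (it has attribute M, it is held at customs): it is insured.
By R22 (it is in state A, it has attribute M): it is international.
By R25 (it is express, it is oversized): it is priority.
By R26 (it is tagged L, it requires refrigeration): it is tracked.
By R9 (it is priority, it is tagged N): it carries flag F.
By R12 (it is international, it is insured): it is fragile.
By R5 (it carries flag F, it is tracked): it goes by ground.
By R24 (it goes by ground): it satisfies condition X.
By R21 (it satisfies condition X, it is held at customs, it has attribute M): it carries flag G.
By R13 (it carries flag G): it has attribute E.
By R1 (it has attribute E, it is fragile): it is in category Y.

Yes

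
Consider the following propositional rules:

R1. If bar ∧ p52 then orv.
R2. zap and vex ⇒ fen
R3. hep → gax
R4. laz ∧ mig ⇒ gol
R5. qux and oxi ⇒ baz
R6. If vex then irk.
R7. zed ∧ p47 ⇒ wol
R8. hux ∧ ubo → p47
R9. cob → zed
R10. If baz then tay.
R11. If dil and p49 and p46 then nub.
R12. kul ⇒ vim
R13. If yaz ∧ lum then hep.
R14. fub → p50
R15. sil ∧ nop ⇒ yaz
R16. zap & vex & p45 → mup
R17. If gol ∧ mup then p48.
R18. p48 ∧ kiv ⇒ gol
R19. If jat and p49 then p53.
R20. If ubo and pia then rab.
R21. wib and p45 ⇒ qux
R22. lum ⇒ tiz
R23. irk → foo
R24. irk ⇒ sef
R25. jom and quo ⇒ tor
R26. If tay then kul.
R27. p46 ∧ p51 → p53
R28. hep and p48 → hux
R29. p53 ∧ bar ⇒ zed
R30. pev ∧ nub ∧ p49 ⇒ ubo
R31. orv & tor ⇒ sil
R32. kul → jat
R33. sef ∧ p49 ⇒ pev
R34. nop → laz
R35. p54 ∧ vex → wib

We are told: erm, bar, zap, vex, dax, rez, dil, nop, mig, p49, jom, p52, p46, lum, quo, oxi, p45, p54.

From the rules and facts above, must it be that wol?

orv  (by R1: bar, p52)
irk  (by R6: vex)
nub  (by R11: dil, p49, p46)
mup  (by R16: zap, vex, p45)
sef  (by R24: irk)
tor  (by R25: jom, quo)
sil  (by R31: orv, tor)
pev  (by R33: sef, p49)
laz  (by R34: nop)
wib  (by R35: p54, vex)
gol  (by R4: laz, mig)
yaz  (by R15: sil, nop)
p48  (by R17: gol, mup)
qux  (by R21: wib, p45)
ubo  (by R30: pev, nub, p49)
baz  (by R5: qux, oxi)
tay  (by R10: baz)
hep  (by R13: yaz, lum)
kul  (by R26: tay)
hux  (by R28: hep, p48)
jat  (by R32: kul)
p47  (by R8: hux, ubo)
p53  (by R19: jat, p49)
zed  (by R29: p53, bar)
wol  (by R7: zed, p47)

Yes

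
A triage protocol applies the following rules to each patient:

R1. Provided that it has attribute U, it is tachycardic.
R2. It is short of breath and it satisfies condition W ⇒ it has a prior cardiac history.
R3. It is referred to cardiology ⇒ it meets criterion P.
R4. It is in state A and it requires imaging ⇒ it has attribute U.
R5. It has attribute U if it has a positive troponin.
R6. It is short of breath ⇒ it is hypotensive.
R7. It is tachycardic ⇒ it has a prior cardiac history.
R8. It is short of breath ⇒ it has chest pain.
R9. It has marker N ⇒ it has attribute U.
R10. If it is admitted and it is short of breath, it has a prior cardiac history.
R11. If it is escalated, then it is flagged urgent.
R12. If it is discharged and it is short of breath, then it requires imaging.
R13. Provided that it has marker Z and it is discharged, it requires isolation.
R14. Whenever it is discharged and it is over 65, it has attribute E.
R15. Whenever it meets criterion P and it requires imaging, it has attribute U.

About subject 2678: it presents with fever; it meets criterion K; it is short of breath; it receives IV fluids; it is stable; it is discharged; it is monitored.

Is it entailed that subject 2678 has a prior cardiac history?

No

Forward chaining from the given facts derives: is hypotensive, has chest pain, requires imaging.
Rules concluding "it has a prior cardiac history": R2 needs "it satisfies condition W"; R7 needs "it is tachycardic"; R10 needs "it is admitted" — none of these are established.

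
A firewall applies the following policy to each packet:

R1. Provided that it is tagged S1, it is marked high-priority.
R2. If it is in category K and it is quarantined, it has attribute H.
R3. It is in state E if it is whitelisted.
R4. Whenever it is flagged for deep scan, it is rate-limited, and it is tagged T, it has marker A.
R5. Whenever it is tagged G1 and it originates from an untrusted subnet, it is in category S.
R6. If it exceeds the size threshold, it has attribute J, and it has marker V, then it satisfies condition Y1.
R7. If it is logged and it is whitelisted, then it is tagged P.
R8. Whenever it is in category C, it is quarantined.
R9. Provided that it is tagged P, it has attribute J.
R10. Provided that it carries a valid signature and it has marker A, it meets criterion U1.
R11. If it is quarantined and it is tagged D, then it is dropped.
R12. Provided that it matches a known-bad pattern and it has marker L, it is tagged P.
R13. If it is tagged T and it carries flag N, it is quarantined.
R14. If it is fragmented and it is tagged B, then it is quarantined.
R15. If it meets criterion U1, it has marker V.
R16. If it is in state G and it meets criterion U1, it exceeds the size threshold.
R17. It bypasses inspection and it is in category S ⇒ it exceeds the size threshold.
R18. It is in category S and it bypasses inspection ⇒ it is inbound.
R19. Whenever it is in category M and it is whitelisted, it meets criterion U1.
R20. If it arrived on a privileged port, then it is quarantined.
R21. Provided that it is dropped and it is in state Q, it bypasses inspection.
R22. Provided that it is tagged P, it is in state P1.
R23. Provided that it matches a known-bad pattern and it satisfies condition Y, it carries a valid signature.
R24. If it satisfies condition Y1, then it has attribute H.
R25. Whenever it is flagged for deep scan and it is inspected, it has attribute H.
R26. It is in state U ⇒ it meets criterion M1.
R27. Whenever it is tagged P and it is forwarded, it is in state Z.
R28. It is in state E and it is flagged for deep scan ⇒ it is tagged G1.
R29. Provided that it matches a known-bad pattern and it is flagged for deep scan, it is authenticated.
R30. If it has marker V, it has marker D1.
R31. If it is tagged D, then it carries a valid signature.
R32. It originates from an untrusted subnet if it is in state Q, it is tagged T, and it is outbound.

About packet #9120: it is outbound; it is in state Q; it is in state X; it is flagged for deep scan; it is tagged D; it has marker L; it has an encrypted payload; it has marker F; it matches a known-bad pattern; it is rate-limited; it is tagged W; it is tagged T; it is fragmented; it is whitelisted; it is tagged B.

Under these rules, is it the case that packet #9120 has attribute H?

By R3 (it is whitelisted): it is in state E.
By R4 (it is flagged for deep scan, it is rate-limited, it is tagged T): it has marker A.
By R12 (it matches a known-bad pattern, it has marker L): it is tagged P.
By R14 (it is fragmented, it is tagged B): it is quarantined.
By R28 (it is in state E, it is flagged for deep scan): it is tagged G1.
By R31 (it is tagged D): it carries a valid signature.
By R32 (it is in state Q, it is tagged T, it is outbound): it originates from an untrusted subnet.
By R5 (it is tagged G1, it originates from an untrusted subnet): it is in category S.
By R9 (it is tagged P): it has attribute J.
By R10 (it carries a valid signature, it has marker A): it meets criterion U1.
By R11 (it is quarantined, it is tagged D): it is dropped.
By R15 (it meets criterion U1): it has marker V.
By R21 (it is dropped, it is in state Q): it bypasses inspection.
By R17 (it bypasses inspection, it is in category S): it exceeds the size threshold.
By R6 (it exceeds the size threshold, it has attribute J, it has marker V): it satisfies condition Y1.
By R24 (it satisfies condition Y1): it has attribute H.

Yes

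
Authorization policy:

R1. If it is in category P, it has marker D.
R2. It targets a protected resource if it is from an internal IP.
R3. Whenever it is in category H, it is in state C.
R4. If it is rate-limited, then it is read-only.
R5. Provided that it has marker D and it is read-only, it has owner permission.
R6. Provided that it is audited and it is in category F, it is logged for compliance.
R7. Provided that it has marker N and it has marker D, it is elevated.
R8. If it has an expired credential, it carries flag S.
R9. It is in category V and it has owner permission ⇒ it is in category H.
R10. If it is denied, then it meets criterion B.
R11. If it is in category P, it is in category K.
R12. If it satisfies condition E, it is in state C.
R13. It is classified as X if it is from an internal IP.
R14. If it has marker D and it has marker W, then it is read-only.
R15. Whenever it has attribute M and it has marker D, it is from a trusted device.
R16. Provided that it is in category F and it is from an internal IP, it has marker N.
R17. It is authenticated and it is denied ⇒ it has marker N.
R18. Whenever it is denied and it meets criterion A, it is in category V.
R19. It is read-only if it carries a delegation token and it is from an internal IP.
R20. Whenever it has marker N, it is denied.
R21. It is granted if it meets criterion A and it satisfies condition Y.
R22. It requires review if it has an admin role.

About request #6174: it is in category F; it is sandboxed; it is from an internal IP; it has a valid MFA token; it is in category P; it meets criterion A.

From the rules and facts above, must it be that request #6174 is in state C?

Forward chaining from the given facts derives: has marker D, targets a protected resource, is in category K, is classified as X, has marker N, is denied, is elevated, meets criterion B, is in category V.
Rules concluding "it is in state C": R3 needs "it is in category H"; R12 needs "it satisfies condition E" — none of these are established.

No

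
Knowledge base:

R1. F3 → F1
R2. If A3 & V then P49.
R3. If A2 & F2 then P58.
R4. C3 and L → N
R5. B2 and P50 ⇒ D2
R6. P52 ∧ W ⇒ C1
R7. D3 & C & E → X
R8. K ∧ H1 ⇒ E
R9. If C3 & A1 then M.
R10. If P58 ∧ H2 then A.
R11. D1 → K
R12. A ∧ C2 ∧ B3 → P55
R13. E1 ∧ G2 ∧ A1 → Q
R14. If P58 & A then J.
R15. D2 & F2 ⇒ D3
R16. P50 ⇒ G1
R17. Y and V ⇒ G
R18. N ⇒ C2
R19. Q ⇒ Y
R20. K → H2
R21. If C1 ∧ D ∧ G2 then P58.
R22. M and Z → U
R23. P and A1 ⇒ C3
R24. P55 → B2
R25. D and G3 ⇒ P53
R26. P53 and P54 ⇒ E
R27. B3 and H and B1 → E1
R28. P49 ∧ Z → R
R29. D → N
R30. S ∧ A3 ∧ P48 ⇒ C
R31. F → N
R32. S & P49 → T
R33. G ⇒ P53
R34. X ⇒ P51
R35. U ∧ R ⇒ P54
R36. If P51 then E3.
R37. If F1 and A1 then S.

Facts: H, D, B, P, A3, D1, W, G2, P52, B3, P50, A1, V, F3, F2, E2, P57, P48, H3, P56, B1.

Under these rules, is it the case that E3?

Forward chaining from the given facts derives: F1, P49, C1, K, G1, H2, P58, C3, E1, N, S, M, A, Q, J, C2, Y, C, T, P55, G, B2, P53, D2, D3.
The only rule concluding E3 is R36, which needs P51; that is never established.

No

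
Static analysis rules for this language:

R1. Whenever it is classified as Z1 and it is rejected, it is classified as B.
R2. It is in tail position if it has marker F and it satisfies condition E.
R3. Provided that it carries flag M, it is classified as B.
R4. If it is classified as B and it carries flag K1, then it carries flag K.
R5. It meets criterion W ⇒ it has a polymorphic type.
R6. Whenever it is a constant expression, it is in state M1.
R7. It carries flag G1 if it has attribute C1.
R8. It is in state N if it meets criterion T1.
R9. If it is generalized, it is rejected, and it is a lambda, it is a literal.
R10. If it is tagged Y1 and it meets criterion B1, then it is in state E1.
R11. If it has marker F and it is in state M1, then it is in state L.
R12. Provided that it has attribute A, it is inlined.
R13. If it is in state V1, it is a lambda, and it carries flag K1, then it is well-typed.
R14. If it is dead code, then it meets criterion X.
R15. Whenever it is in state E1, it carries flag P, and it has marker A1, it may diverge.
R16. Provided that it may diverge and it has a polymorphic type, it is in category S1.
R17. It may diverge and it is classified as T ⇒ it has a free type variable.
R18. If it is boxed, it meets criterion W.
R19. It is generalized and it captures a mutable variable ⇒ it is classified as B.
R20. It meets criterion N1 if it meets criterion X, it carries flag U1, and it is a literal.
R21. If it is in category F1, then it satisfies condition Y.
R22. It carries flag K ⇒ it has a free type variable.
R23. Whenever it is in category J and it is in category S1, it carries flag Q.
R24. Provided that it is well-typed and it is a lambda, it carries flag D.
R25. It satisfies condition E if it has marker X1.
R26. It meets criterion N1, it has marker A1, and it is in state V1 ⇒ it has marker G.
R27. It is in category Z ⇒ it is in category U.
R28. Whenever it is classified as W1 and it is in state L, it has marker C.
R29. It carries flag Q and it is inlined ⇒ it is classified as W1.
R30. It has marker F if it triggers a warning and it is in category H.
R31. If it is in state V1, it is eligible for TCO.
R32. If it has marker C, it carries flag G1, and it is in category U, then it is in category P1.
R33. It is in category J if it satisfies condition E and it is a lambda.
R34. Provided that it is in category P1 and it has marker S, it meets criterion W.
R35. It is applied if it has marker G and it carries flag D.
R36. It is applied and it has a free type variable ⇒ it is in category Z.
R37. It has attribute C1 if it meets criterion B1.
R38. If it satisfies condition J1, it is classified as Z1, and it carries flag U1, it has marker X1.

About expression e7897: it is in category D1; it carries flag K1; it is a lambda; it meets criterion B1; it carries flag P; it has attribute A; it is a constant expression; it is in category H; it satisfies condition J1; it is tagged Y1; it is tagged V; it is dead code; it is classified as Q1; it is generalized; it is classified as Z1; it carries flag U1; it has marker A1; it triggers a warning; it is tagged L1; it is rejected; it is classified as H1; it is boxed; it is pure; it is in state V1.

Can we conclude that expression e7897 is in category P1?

By R1 (it is classified as Z1, it is rejected): it is classified as B.
By R4 (it is classified as B, it carries flag K1): it carries flag K.
By R6 (it is a constant expression): it is in state M1.
By R9 (it is generalized, it is rejected, it is a lambda): it is a literal.
By R10 (it is tagged Y1, it meets criterion B1): it is in state E1.
By R12 (it has attribute A): it is inlined.
By R13 (it is in state V1, it is a lambda, it carries flag K1): it is well-typed.
By R14 (it is dead code): it meets criterion X.
By R15 (it is in state E1, it carries flag P, it has marker A1): it may diverge.
By R18 (it is boxed): it meets criterion W.
By R20 (it meets criterion X, it carries flag U1, it is a literal): it meets criterion N1.
By R22 (it carries flag K): it has a free type variable.
By R24 (it is well-typed, it is a lambda): it carries flag D.
By R26 (it meets criterion N1, it has marker A1, it is in state V1): it has marker G.
By R30 (it triggers a warning, it is in category H): it has marker F.
By R35 (it has marker G, it carries flag D): it is applied.
By R36 (it is applied, it has a free type variable): it is in category Z.
By R37 (it meets criterion B1): it has attribute C1.
By R38 (it satisfies condition J1, it is classified as Z1, it carries flag U1): it has marker X1.
By R5 (it meets criterion W): it has a polymorphic type.
By R7 (it has attribute C1): it carries flag G1.
By R11 (it has marker F, it is in state M1): it is in state L.
By R16 (it may diverge, it has a polymorphic type): it is in category S1.
By R25 (it has marker X1): it satisfies condition E.
By R27 (it is in category Z): it is in category U.
By R33 (it satisfies condition E, it is a lambda): it is in category J.
By R23 (it is in category J, it is in category S1): it carries flag Q.
By R29 (it carries flag Q, it is inlined): it is classified as W1.
By R28 (it is classified as W1, it is in state L): it has marker C.
By R32 (it has marker C, it carries flag G1, it is in category U): it is in category P1.

Yes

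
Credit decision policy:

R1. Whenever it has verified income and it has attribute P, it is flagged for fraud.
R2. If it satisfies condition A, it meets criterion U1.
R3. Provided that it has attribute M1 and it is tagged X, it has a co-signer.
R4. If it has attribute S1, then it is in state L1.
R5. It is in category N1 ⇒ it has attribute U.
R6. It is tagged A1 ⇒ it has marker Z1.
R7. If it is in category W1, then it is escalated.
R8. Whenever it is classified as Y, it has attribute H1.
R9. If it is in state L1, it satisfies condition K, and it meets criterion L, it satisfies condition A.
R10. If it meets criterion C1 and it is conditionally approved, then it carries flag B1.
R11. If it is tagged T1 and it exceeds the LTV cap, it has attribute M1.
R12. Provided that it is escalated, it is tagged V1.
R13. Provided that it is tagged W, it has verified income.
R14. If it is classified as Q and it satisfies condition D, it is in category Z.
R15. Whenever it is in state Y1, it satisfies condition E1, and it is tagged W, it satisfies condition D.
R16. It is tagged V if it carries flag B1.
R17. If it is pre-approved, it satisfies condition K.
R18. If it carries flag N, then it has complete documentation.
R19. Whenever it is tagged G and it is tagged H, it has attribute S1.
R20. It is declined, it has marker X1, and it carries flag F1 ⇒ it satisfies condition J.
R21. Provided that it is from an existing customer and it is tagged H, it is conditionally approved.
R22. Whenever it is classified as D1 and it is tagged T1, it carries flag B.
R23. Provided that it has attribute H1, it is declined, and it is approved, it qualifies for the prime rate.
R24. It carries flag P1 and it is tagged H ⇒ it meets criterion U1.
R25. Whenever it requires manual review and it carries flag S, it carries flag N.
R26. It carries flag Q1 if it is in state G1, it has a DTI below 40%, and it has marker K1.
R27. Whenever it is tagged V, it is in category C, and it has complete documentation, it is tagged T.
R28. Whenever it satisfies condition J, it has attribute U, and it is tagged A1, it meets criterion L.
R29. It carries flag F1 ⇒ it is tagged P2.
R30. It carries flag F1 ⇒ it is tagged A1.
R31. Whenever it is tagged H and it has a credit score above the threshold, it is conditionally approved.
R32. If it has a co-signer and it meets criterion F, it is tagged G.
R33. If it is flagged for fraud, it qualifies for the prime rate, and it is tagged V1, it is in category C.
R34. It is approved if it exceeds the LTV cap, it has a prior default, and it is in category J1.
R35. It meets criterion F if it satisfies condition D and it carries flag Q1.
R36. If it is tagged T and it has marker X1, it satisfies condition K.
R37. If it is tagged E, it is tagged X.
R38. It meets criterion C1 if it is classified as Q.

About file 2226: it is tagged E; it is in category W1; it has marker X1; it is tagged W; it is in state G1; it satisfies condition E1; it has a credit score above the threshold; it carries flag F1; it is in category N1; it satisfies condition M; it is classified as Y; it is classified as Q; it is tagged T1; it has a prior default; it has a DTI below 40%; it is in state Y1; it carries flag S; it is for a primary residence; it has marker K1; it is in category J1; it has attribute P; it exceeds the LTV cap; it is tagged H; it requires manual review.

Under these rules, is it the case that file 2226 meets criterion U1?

Forward chaining from the given facts derives: has attribute U, is escalated, has attribute H1, has attribute M1, is tagged V1, has verified income, satisfies condition D, carries flag N, carries flag Q1, is tagged P2, is tagged A1, is conditionally approved, is approved, meets criterion F, is tagged X, meets criterion C1, is flagged for fraud, has a co-signer, has marker Z1, carries flag B1, is in category Z, is tagged V, has complete documentation, is tagged G, has attribute S1, is in state L1.
Rules concluding "it meets criterion U1": R2 needs "it satisfies condition A"; R24 needs "it carries flag P1" — none of these are established.

No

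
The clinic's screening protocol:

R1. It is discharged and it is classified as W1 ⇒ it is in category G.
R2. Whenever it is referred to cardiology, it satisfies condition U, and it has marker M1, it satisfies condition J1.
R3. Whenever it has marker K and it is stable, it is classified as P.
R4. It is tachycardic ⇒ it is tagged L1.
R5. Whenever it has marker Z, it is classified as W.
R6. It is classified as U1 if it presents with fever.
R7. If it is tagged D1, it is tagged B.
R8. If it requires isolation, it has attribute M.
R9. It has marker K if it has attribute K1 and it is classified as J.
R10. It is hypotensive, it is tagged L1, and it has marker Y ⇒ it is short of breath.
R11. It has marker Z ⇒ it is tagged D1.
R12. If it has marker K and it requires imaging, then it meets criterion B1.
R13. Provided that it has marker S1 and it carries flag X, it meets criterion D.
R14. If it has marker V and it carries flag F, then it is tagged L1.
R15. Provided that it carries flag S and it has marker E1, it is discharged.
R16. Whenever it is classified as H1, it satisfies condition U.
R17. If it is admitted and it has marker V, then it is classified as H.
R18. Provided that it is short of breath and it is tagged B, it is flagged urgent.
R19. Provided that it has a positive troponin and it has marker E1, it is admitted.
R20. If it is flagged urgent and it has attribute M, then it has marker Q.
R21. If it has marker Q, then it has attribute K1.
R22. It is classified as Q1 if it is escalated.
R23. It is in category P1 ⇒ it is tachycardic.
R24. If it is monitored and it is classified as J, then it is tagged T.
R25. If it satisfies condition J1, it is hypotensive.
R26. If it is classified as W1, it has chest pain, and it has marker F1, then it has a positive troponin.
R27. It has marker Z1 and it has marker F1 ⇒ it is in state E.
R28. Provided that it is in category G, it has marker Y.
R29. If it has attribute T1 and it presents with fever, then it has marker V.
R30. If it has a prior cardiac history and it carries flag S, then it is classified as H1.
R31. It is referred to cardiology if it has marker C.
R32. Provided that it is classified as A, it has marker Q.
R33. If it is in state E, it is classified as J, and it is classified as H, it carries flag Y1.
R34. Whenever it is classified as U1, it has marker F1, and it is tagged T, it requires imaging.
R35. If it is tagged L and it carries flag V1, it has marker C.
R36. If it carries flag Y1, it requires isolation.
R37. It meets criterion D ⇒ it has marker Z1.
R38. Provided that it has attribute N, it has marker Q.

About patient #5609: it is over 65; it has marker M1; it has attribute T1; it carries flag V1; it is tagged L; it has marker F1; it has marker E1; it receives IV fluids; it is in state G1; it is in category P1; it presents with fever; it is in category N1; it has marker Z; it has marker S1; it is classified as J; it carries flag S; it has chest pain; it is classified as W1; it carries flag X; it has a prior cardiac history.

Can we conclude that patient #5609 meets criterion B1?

Forward chaining from the given facts derives: is classified as W, is classified as U1, is tagged D1, meets criterion D, is discharged, is tachycardic, has a positive troponin, has marker V, is classified as H1, has marker C, has marker Z1, is in category G, is tagged L1, is tagged B, satisfies condition U, is admitted, is in state E, has marker Y, is referred to cardiology, satisfies condition J1, is classified as H, is hypotensive, carries flag Y1, requires isolation, has attribute M, is short of breath, is flagged urgent, has marker Q, has attribute K1, has marker K.
The only rule concluding "it meets criterion B1" is R12, which needs "it requires imaging"; that is never established.

No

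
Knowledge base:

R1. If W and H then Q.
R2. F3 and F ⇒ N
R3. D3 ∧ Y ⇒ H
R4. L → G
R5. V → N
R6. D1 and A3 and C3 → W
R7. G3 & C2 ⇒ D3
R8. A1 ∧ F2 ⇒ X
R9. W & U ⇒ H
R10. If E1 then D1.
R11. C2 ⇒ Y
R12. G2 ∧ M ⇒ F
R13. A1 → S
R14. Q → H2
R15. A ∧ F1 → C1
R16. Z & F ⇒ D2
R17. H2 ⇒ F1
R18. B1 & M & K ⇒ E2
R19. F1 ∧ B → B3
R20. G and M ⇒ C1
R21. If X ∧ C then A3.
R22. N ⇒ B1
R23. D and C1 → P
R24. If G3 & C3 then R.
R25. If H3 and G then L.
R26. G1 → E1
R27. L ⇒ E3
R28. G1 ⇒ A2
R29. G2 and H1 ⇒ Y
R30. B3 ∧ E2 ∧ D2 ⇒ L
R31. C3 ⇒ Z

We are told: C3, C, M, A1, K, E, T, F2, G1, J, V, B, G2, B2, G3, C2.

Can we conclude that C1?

N  (by R5: V)
D3  (by R7: G3, C2)
X  (by R8: A1, F2)
Y  (by R11: C2)
F  (by R12: G2, M)
A3  (by R21: X, C)
B1  (by R22: N)
E1  (by R26: G1)
Z  (by R31: C3)
H  (by R3: D3, Y)
D1  (by R10: E1)
D2  (by R16: Z, F)
E2  (by R18: B1, M, K)
W  (by R6: D1, A3, C3)
Q  (by R1: W, H)
H2  (by R14: Q)
F1  (by R17: H2)
B3  (by R19: F1, B)
L  (by R30: B3, E2, D2)
G  (by R4: L)
C1  (by R20: G, M)

Yes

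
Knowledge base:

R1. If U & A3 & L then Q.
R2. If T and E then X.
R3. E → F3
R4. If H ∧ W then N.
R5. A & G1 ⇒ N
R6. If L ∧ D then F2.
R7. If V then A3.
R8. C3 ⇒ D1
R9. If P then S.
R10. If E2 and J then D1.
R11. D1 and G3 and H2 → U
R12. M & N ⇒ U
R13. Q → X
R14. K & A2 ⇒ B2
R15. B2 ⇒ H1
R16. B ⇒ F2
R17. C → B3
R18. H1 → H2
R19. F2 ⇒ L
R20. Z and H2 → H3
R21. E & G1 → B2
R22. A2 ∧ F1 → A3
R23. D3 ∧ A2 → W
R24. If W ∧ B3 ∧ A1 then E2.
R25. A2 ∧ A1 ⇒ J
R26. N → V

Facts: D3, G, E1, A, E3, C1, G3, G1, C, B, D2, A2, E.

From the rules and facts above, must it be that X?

Forward chaining from the given facts derives: F3, N, F2, B3, L, B2, W, V, A3, H1, H2.
Rules concluding X: R2 needs T; R13 needs Q — none of these are established.

No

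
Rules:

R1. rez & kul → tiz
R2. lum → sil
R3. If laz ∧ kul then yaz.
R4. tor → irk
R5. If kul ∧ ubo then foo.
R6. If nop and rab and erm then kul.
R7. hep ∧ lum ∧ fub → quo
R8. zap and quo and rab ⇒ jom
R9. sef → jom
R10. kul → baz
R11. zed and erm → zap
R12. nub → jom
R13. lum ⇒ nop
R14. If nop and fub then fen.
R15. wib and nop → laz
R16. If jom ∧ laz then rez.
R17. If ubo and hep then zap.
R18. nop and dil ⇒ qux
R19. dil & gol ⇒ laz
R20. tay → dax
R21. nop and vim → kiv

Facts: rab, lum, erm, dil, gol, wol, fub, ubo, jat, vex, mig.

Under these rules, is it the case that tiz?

No

Forward chaining from the given facts derives: sil, nop, fen, qux, laz, kul, baz, yaz, foo.
The only rule concluding tiz is R1, which needs rez; that is never established.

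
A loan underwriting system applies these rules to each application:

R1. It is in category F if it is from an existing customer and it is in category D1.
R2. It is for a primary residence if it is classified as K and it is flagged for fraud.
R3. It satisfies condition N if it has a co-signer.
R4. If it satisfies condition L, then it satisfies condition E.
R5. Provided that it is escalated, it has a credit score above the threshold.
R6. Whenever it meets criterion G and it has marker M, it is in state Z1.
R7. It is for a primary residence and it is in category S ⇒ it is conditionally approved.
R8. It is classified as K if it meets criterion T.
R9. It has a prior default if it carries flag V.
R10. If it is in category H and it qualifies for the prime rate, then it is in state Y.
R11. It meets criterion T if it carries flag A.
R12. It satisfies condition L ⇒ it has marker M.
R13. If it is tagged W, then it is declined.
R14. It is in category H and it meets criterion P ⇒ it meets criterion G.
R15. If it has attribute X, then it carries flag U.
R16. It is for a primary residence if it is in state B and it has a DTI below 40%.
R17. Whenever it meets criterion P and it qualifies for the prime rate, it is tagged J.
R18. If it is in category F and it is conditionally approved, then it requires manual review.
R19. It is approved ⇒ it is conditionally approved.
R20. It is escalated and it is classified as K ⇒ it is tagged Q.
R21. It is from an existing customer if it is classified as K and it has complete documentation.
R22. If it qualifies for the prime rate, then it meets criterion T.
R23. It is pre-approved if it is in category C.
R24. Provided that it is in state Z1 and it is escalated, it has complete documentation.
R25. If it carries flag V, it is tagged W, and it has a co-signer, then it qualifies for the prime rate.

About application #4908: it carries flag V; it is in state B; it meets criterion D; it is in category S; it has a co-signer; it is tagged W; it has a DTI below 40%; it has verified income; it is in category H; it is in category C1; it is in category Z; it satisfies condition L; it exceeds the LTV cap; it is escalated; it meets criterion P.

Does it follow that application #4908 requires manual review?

Forward chaining from the given facts derives: satisfies condition N, satisfies condition E, has a credit score above the threshold, has a prior default, has marker M, is declined, meets criterion G, is for a primary residence, qualifies for the prime rate, is in state Z1, is conditionally approved, is in state Y, is tagged J, meets criterion T, has complete documentation, is classified as K, is tagged Q, is from an existing customer.
The only rule concluding "it requires manual review" is R18, which needs "it is in category F"; that is never established.

No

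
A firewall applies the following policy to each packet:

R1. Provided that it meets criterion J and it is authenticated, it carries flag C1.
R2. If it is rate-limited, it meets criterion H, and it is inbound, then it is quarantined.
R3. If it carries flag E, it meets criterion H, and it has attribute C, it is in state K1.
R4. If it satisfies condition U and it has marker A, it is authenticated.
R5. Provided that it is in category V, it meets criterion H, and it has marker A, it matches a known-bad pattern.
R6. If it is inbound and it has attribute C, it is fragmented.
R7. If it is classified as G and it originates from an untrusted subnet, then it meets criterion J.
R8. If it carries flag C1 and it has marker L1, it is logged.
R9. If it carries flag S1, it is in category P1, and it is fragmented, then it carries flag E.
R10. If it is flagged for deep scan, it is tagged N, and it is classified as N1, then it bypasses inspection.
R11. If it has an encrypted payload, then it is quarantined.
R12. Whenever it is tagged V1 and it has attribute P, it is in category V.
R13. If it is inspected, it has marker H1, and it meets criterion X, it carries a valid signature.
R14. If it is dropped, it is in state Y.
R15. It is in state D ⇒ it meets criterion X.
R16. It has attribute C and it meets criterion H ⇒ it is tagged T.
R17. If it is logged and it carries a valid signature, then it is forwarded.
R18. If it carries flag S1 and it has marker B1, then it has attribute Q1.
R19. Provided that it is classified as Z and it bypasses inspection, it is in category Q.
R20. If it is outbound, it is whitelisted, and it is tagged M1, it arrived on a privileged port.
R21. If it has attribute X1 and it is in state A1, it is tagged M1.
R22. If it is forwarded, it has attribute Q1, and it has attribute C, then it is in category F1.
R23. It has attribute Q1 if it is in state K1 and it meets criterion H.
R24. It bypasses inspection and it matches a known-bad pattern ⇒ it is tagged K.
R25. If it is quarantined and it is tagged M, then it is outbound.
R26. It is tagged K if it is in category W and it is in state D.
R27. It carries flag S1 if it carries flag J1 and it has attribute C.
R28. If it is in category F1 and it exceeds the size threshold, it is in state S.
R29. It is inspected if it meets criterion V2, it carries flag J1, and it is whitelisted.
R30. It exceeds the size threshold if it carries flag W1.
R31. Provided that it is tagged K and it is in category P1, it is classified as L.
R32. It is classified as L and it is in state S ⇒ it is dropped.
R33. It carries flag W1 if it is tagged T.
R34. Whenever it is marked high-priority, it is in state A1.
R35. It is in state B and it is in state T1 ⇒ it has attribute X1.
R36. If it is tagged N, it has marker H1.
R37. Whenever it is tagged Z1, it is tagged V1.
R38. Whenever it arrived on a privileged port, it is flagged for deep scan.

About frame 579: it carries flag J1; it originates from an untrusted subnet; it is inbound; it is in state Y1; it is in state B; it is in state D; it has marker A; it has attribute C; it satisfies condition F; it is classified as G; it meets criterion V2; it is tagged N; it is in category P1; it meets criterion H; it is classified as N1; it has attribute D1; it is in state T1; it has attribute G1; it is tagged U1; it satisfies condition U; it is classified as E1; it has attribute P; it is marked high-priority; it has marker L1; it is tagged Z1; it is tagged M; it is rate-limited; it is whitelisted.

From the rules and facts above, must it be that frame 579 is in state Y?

Yes

By R2 (it is rate-limited, it meets criterion H, it is inbound): it is quarantined.
By R4 (it satisfies condition U, it has marker A): it is authenticated.
By R6 (it is inbound, it has attribute C): it is fragmented.
By R7 (it is classified as G, it originates from an untrusted subnet): it meets criterion J.
By R15 (it is in state D): it meets criterion X.
By R16 (it has attribute C, it meets criterion H): it is tagged T.
By R25 (it is quarantined, it is tagged M): it is outbound.
By R27 (it carries flag J1, it has attribute C): it carries flag S1.
By R29 (it meets criterion V2, it carries flag J1, it is whitelisted): it is inspected.
By R33 (it is tagged T): it carries flag W1.
By R34 (it is marked high-priority): it is in state A1.
By R35 (it is in state B, it is in state T1): it has attribute X1.
By R36 (it is tagged N): it has marker H1.
By R37 (it is tagged Z1): it is tagged V1.
By R1 (it meets criterion J, it is authenticated): it carries flag C1.
By R8 (it carries flag C1, it has marker L1): it is logged.
By R9 (it carries flag S1, it is in category P1, it is fragmented): it carries flag E.
By R12 (it is tagged V1, it has attribute P): it is in category V.
By R13 (it is inspected, it has marker H1, it meets criterion X): it carries a valid signature.
By R17 (it is logged, it carries a valid signature): it is forwarded.
By R21 (it has attribute X1, it is in state A1): it is tagged M1.
By R30 (it carries flag W1): it exceeds the size threshold.
By R3 (it carries flag E, it meets criterion H, it has attribute C): it is in state K1.
By R5 (it is in category V, it meets criterion H, it has marker A): it matches a known-bad pattern.
By R20 (it is outbound, it is whitelisted, it is tagged M1): it arrived on a privileged port.
By R23 (it is in state K1, it meets criterion H): it has attribute Q1.
By R38 (it arrived on a privileged port): it is flagged for deep scan.
By R10 (it is flagged for deep scan, it is tagged N, it is classified as N1): it bypasses inspection.
By R22 (it is forwarded, it has attribute Q1, it has attribute C): it is in category F1.
By R24 (it bypasses inspection, it matches a known-bad pattern): it is tagged K.
By R28 (it is in category F1, it exceeds the size threshold): it is in state S.
By R31 (it is tagged K, it is in category P1): it is classified as L.
By R32 (it is classified as L, it is in state S): it is dropped.
By R14 (it is dropped): it is in state Y.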